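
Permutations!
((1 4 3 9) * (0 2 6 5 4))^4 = (0 4)(1 5)(2 3)(6 9) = ((0 2 6 5 4 3 9 1))^4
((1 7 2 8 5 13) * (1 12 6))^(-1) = ((1 7 2 8 5 13 12 6))^(-1) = (1 6 12 13 5 8 2 7)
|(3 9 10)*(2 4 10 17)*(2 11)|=7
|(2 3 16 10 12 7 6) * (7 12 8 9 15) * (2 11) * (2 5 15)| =30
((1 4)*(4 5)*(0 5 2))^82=((0 5 4 1 2))^82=(0 4 2 5 1)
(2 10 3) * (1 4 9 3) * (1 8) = (1 4 9 3 2 10 8) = [0, 4, 10, 2, 9, 5, 6, 7, 1, 3, 8]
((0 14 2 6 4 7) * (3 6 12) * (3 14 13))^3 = (14)(0 6)(3 7)(4 13)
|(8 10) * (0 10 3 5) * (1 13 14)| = 15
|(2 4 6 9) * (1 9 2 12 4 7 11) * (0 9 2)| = |(0 9 12 4 6)(1 2 7 11)| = 20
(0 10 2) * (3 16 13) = (0 10 2)(3 16 13) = [10, 1, 0, 16, 4, 5, 6, 7, 8, 9, 2, 11, 12, 3, 14, 15, 13]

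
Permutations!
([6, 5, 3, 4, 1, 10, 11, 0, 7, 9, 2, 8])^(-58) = (0 11 7 6 8)(1 10 3)(2 4 5)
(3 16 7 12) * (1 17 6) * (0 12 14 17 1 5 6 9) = (0 12 3 16 7 14 17 9)(5 6) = [12, 1, 2, 16, 4, 6, 5, 14, 8, 0, 10, 11, 3, 13, 17, 15, 7, 9]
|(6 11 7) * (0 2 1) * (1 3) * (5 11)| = 4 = |(0 2 3 1)(5 11 7 6)|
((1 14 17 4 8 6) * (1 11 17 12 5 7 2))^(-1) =(1 2 7 5 12 14)(4 17 11 6 8)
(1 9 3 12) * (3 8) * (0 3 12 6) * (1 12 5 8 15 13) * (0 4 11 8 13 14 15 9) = (0 3 6 4 11 8 5 13 1)(14 15) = [3, 0, 2, 6, 11, 13, 4, 7, 5, 9, 10, 8, 12, 1, 15, 14]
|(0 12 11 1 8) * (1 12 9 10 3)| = |(0 9 10 3 1 8)(11 12)| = 6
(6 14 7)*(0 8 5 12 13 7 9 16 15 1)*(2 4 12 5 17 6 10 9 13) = [8, 0, 4, 3, 12, 5, 14, 10, 17, 16, 9, 11, 2, 7, 13, 1, 15, 6] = (0 8 17 6 14 13 7 10 9 16 15 1)(2 4 12)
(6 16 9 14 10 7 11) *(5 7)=(5 7 11 6 16 9 14 10)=[0, 1, 2, 3, 4, 7, 16, 11, 8, 14, 5, 6, 12, 13, 10, 15, 9]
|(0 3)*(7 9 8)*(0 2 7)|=|(0 3 2 7 9 8)|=6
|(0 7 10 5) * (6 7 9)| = 6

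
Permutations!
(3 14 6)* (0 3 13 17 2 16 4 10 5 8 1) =(0 3 14 6 13 17 2 16 4 10 5 8 1) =[3, 0, 16, 14, 10, 8, 13, 7, 1, 9, 5, 11, 12, 17, 6, 15, 4, 2]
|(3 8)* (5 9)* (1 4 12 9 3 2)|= 8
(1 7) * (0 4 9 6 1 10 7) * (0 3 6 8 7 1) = (0 4 9 8 7 10 1 3 6) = [4, 3, 2, 6, 9, 5, 0, 10, 7, 8, 1]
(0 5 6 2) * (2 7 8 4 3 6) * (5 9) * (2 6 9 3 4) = (0 3 9 5 6 7 8 2) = [3, 1, 0, 9, 4, 6, 7, 8, 2, 5]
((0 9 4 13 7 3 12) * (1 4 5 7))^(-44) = ((0 9 5 7 3 12)(1 4 13))^(-44) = (0 3 5)(1 4 13)(7 9 12)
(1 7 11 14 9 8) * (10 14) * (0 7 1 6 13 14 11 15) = [7, 1, 2, 3, 4, 5, 13, 15, 6, 8, 11, 10, 12, 14, 9, 0] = (0 7 15)(6 13 14 9 8)(10 11)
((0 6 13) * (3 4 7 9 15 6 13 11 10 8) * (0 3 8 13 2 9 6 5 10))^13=(0 2 9 15 5 10 13 3 4 7 6 11)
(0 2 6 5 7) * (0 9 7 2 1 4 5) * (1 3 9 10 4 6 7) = [3, 6, 7, 9, 5, 2, 0, 10, 8, 1, 4] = (0 3 9 1 6)(2 7 10 4 5)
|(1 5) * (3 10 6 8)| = 4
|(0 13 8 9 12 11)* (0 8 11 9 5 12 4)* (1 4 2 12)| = 21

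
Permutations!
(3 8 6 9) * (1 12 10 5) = (1 12 10 5)(3 8 6 9) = [0, 12, 2, 8, 4, 1, 9, 7, 6, 3, 5, 11, 10]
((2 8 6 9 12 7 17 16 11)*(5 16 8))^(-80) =(6 17 12)(7 9 8)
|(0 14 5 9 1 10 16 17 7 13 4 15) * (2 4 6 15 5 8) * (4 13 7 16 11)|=42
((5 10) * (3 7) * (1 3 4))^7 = ((1 3 7 4)(5 10))^7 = (1 4 7 3)(5 10)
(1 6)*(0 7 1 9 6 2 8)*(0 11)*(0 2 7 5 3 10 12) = (0 5 3 10 12)(1 7)(2 8 11)(6 9) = [5, 7, 8, 10, 4, 3, 9, 1, 11, 6, 12, 2, 0]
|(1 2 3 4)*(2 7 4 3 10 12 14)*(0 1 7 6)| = |(0 1 6)(2 10 12 14)(4 7)| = 12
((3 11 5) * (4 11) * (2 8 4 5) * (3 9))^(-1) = ((2 8 4 11)(3 5 9))^(-1) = (2 11 4 8)(3 9 5)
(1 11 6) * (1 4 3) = (1 11 6 4 3) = [0, 11, 2, 1, 3, 5, 4, 7, 8, 9, 10, 6]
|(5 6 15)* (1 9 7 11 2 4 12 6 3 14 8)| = 13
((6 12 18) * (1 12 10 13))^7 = ((1 12 18 6 10 13))^7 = (1 12 18 6 10 13)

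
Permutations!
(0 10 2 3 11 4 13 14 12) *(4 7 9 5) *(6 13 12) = [10, 1, 3, 11, 12, 4, 13, 9, 8, 5, 2, 7, 0, 14, 6] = (0 10 2 3 11 7 9 5 4 12)(6 13 14)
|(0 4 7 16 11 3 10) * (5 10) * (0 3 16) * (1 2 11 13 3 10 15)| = 24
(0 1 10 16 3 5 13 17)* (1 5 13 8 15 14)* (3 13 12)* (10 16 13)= (0 5 8 15 14 1 16 10 13 17)(3 12)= [5, 16, 2, 12, 4, 8, 6, 7, 15, 9, 13, 11, 3, 17, 1, 14, 10, 0]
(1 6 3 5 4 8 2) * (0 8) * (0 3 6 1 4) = (0 8 2 4 3 5) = [8, 1, 4, 5, 3, 0, 6, 7, 2]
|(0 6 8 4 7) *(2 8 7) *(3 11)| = |(0 6 7)(2 8 4)(3 11)| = 6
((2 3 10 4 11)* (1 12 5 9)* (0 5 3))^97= (0 4 12 5 11 3 9 2 10 1)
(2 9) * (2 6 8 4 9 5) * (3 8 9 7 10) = (2 5)(3 8 4 7 10)(6 9) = [0, 1, 5, 8, 7, 2, 9, 10, 4, 6, 3]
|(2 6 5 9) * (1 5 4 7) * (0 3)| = 14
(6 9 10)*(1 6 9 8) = (1 6 8)(9 10) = [0, 6, 2, 3, 4, 5, 8, 7, 1, 10, 9]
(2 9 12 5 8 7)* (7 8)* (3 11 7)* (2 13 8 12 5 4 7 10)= (2 9 5 3 11 10)(4 7 13 8 12)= [0, 1, 9, 11, 7, 3, 6, 13, 12, 5, 2, 10, 4, 8]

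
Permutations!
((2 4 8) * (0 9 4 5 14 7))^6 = (0 14 2 4)(5 8 9 7)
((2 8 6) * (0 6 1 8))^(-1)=(0 2 6)(1 8)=((0 6 2)(1 8))^(-1)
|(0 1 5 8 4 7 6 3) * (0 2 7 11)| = |(0 1 5 8 4 11)(2 7 6 3)| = 12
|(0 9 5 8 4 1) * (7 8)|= |(0 9 5 7 8 4 1)|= 7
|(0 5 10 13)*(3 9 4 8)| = |(0 5 10 13)(3 9 4 8)| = 4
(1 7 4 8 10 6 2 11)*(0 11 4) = [11, 7, 4, 3, 8, 5, 2, 0, 10, 9, 6, 1] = (0 11 1 7)(2 4 8 10 6)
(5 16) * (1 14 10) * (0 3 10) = (0 3 10 1 14)(5 16) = [3, 14, 2, 10, 4, 16, 6, 7, 8, 9, 1, 11, 12, 13, 0, 15, 5]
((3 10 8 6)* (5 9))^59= ((3 10 8 6)(5 9))^59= (3 6 8 10)(5 9)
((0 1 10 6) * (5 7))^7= (0 6 10 1)(5 7)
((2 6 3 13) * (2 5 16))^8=((2 6 3 13 5 16))^8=(2 3 5)(6 13 16)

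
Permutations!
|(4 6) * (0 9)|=2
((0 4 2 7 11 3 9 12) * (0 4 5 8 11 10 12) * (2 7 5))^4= (12)(0 11 2 3 5 9 8)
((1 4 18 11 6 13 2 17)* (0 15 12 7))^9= ((0 15 12 7)(1 4 18 11 6 13 2 17))^9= (0 15 12 7)(1 4 18 11 6 13 2 17)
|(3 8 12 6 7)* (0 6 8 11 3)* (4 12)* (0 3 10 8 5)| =|(0 6 7 3 11 10 8 4 12 5)| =10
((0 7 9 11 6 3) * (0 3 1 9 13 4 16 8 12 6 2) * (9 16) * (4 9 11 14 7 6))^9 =(16)(7 13 9 14)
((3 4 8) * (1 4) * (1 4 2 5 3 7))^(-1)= (1 7 8 4 3 5 2)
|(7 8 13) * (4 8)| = |(4 8 13 7)| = 4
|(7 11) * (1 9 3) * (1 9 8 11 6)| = |(1 8 11 7 6)(3 9)| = 10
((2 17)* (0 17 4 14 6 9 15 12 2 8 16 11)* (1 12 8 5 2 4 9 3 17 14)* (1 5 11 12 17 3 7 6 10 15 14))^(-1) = ((0 1 17 11)(2 9 14 10 15 8 16 12 4 5)(6 7))^(-1) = (0 11 17 1)(2 5 4 12 16 8 15 10 14 9)(6 7)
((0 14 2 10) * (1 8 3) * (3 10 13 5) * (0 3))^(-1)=((0 14 2 13 5)(1 8 10 3))^(-1)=(0 5 13 2 14)(1 3 10 8)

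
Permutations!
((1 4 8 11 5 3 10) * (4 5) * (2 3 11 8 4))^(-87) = ((1 5 11 2 3 10))^(-87) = (1 2)(3 5)(10 11)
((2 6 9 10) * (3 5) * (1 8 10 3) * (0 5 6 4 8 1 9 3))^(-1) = (0 9 5)(2 10 8 4)(3 6)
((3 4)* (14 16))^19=(3 4)(14 16)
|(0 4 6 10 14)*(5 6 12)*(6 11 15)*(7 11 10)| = 12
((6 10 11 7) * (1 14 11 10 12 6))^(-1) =(1 7 11 14)(6 12)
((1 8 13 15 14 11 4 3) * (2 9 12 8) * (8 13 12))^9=(1 4 14 13 8 2 3 11 15 12 9)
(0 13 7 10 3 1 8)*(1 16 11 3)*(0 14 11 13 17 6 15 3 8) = (0 17 6 15 3 16 13 7 10 1)(8 14 11) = [17, 0, 2, 16, 4, 5, 15, 10, 14, 9, 1, 8, 12, 7, 11, 3, 13, 6]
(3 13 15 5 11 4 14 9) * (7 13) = (3 7 13 15 5 11 4 14 9) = [0, 1, 2, 7, 14, 11, 6, 13, 8, 3, 10, 4, 12, 15, 9, 5]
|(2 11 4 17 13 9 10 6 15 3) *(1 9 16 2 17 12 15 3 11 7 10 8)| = 24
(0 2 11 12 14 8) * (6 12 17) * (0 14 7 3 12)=(0 2 11 17 6)(3 12 7)(8 14)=[2, 1, 11, 12, 4, 5, 0, 3, 14, 9, 10, 17, 7, 13, 8, 15, 16, 6]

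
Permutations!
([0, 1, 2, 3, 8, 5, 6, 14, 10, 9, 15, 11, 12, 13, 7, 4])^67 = [0, 1, 2, 3, 15, 5, 6, 14, 4, 9, 8, 11, 12, 13, 7, 10]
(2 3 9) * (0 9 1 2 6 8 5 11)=(0 9 6 8 5 11)(1 2 3)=[9, 2, 3, 1, 4, 11, 8, 7, 5, 6, 10, 0]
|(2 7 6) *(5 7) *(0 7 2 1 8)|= 10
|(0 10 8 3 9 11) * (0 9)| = |(0 10 8 3)(9 11)| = 4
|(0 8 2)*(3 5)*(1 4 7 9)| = |(0 8 2)(1 4 7 9)(3 5)| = 12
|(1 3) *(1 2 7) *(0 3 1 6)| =5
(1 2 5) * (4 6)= (1 2 5)(4 6)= [0, 2, 5, 3, 6, 1, 4]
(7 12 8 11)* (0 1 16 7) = [1, 16, 2, 3, 4, 5, 6, 12, 11, 9, 10, 0, 8, 13, 14, 15, 7] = (0 1 16 7 12 8 11)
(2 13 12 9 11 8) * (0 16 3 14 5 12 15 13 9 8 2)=(0 16 3 14 5 12 8)(2 9 11)(13 15)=[16, 1, 9, 14, 4, 12, 6, 7, 0, 11, 10, 2, 8, 15, 5, 13, 3]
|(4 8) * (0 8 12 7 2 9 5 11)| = 9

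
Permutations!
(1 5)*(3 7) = (1 5)(3 7) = [0, 5, 2, 7, 4, 1, 6, 3]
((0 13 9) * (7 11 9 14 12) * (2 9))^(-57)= (0 9 2 11 7 12 14 13)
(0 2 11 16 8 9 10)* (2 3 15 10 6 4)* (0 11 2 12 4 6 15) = (0 3)(4 12)(8 9 15 10 11 16) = [3, 1, 2, 0, 12, 5, 6, 7, 9, 15, 11, 16, 4, 13, 14, 10, 8]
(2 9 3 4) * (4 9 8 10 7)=(2 8 10 7 4)(3 9)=[0, 1, 8, 9, 2, 5, 6, 4, 10, 3, 7]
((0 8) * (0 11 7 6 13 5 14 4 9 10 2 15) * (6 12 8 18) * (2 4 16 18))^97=((0 2 15)(4 9 10)(5 14 16 18 6 13)(7 12 8 11))^97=(0 2 15)(4 9 10)(5 14 16 18 6 13)(7 12 8 11)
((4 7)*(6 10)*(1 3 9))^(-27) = ((1 3 9)(4 7)(6 10))^(-27) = (4 7)(6 10)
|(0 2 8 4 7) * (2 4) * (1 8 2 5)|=3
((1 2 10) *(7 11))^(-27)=((1 2 10)(7 11))^(-27)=(7 11)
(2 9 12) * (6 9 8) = (2 8 6 9 12) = [0, 1, 8, 3, 4, 5, 9, 7, 6, 12, 10, 11, 2]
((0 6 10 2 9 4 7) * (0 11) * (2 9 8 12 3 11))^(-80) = (0 12 7 10 11 8 4 6 3 2 9)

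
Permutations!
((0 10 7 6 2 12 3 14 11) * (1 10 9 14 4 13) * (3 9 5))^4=(0 13 6 14 3 10 12)(1 2 11 4 7 9 5)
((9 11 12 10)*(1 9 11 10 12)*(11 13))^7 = ((1 9 10 13 11))^7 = (1 10 11 9 13)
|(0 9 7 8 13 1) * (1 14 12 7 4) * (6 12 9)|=10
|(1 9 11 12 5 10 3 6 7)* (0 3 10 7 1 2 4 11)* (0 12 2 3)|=|(1 9 12 5 7 3 6)(2 4 11)|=21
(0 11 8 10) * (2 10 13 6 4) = [11, 1, 10, 3, 2, 5, 4, 7, 13, 9, 0, 8, 12, 6] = (0 11 8 13 6 4 2 10)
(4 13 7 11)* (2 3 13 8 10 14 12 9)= (2 3 13 7 11 4 8 10 14 12 9)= [0, 1, 3, 13, 8, 5, 6, 11, 10, 2, 14, 4, 9, 7, 12]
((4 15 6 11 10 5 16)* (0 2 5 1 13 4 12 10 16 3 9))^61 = (0 2 5 3 9)(1 12 11 15 13 10 16 6 4)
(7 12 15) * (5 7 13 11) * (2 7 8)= (2 7 12 15 13 11 5 8)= [0, 1, 7, 3, 4, 8, 6, 12, 2, 9, 10, 5, 15, 11, 14, 13]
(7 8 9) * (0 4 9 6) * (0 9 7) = (0 4 7 8 6 9) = [4, 1, 2, 3, 7, 5, 9, 8, 6, 0]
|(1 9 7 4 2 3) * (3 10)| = |(1 9 7 4 2 10 3)| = 7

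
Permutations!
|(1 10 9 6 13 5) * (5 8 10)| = 10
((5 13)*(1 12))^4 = (13)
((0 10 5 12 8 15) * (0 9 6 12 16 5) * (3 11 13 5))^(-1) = (0 10)(3 16 5 13 11)(6 9 15 8 12)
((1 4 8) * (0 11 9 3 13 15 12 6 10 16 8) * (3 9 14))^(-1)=(0 4 1 8 16 10 6 12 15 13 3 14 11)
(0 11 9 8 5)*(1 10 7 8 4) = (0 11 9 4 1 10 7 8 5) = [11, 10, 2, 3, 1, 0, 6, 8, 5, 4, 7, 9]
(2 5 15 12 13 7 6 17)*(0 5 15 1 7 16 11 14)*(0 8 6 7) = (0 5 1)(2 15 12 13 16 11 14 8 6 17) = [5, 0, 15, 3, 4, 1, 17, 7, 6, 9, 10, 14, 13, 16, 8, 12, 11, 2]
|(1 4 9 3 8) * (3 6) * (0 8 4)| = |(0 8 1)(3 4 9 6)| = 12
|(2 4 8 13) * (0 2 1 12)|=7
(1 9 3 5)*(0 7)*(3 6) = [7, 9, 2, 5, 4, 1, 3, 0, 8, 6] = (0 7)(1 9 6 3 5)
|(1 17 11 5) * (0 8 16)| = |(0 8 16)(1 17 11 5)| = 12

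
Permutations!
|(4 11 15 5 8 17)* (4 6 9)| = 8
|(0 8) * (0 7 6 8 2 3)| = 3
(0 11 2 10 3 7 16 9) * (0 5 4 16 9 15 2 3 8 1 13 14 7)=(0 11 3)(1 13 14 7 9 5 4 16 15 2 10 8)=[11, 13, 10, 0, 16, 4, 6, 9, 1, 5, 8, 3, 12, 14, 7, 2, 15]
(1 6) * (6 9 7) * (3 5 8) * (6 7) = (1 9 6)(3 5 8) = [0, 9, 2, 5, 4, 8, 1, 7, 3, 6]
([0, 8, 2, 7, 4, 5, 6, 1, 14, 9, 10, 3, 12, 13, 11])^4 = [0, 3, 2, 14, 4, 5, 6, 11, 7, 9, 10, 8, 12, 13, 1]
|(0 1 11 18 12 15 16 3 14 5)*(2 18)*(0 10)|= 12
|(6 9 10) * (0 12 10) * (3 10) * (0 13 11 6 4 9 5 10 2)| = |(0 12 3 2)(4 9 13 11 6 5 10)| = 28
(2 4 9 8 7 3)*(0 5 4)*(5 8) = (0 8 7 3 2)(4 9 5) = [8, 1, 0, 2, 9, 4, 6, 3, 7, 5]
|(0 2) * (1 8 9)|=|(0 2)(1 8 9)|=6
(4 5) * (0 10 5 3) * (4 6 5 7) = [10, 1, 2, 0, 3, 6, 5, 4, 8, 9, 7] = (0 10 7 4 3)(5 6)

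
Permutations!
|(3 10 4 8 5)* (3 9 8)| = 3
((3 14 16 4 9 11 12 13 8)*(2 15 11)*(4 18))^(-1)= ((2 15 11 12 13 8 3 14 16 18 4 9))^(-1)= (2 9 4 18 16 14 3 8 13 12 11 15)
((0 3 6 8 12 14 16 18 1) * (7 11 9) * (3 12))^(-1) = (0 1 18 16 14 12)(3 8 6)(7 9 11)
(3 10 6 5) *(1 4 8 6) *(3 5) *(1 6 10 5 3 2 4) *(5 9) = (2 4 8 10 6)(3 9 5) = [0, 1, 4, 9, 8, 3, 2, 7, 10, 5, 6]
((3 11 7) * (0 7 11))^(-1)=((11)(0 7 3))^(-1)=(11)(0 3 7)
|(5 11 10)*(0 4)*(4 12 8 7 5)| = |(0 12 8 7 5 11 10 4)| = 8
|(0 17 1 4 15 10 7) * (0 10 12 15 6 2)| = |(0 17 1 4 6 2)(7 10)(12 15)| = 6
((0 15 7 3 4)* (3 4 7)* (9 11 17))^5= (9 17 11)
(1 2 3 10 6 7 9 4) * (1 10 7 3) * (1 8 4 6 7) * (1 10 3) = (1 2 8 4 3 10 7 9 6) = [0, 2, 8, 10, 3, 5, 1, 9, 4, 6, 7]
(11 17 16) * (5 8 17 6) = (5 8 17 16 11 6) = [0, 1, 2, 3, 4, 8, 5, 7, 17, 9, 10, 6, 12, 13, 14, 15, 11, 16]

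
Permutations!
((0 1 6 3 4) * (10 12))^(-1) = (0 4 3 6 1)(10 12)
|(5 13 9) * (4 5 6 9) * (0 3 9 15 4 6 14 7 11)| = 30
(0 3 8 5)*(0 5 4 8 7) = [3, 1, 2, 7, 8, 5, 6, 0, 4] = (0 3 7)(4 8)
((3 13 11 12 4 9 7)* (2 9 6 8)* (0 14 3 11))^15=(0 13 3 14)(2 8 6 4 12 11 7 9)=((0 14 3 13)(2 9 7 11 12 4 6 8))^15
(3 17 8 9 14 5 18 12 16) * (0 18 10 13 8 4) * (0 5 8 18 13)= (0 13 18 12 16 3 17 4 5 10)(8 9 14)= [13, 1, 2, 17, 5, 10, 6, 7, 9, 14, 0, 11, 16, 18, 8, 15, 3, 4, 12]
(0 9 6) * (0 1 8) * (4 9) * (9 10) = (0 4 10 9 6 1 8) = [4, 8, 2, 3, 10, 5, 1, 7, 0, 6, 9]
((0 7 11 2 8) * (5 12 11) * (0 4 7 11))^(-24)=(12)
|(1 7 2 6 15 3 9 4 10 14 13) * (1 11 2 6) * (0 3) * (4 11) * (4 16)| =45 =|(0 3 9 11 2 1 7 6 15)(4 10 14 13 16)|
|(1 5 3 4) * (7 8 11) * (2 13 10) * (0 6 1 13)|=9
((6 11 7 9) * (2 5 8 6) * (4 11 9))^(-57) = (11)(2 6 5 9 8)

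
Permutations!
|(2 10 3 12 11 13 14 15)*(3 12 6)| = 14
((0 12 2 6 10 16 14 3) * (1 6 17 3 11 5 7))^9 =(0 3 17 2 12)(1 6 10 16 14 11 5 7)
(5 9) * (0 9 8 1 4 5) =(0 9)(1 4 5 8) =[9, 4, 2, 3, 5, 8, 6, 7, 1, 0]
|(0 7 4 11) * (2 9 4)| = |(0 7 2 9 4 11)| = 6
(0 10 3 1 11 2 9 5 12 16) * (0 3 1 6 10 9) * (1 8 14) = (0 9 5 12 16 3 6 10 8 14 1 11 2) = [9, 11, 0, 6, 4, 12, 10, 7, 14, 5, 8, 2, 16, 13, 1, 15, 3]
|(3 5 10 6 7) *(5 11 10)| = 5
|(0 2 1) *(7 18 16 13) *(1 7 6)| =8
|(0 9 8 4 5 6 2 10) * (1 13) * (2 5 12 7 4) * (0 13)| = |(0 9 8 2 10 13 1)(4 12 7)(5 6)| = 42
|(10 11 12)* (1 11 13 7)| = 6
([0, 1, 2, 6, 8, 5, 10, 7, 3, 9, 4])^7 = [0, 1, 2, 10, 3, 5, 4, 7, 6, 9, 8]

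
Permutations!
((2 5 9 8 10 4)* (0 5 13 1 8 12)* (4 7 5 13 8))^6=((0 13 1 4 2 8 10 7 5 9 12))^6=(0 10 13 7 1 5 4 9 2 12 8)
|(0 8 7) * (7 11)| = 4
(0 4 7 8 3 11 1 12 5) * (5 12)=(12)(0 4 7 8 3 11 1 5)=[4, 5, 2, 11, 7, 0, 6, 8, 3, 9, 10, 1, 12]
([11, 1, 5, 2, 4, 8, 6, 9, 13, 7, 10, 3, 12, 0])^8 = (0 11 3 2 5 8 13)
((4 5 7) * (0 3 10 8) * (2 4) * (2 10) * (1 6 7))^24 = (0 5 10 2 6)(1 8 4 7 3)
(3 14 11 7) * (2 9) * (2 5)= (2 9 5)(3 14 11 7)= [0, 1, 9, 14, 4, 2, 6, 3, 8, 5, 10, 7, 12, 13, 11]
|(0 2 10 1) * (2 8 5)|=|(0 8 5 2 10 1)|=6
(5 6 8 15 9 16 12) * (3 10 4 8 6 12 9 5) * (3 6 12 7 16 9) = (3 10 4 8 15 5 7 16)(6 12) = [0, 1, 2, 10, 8, 7, 12, 16, 15, 9, 4, 11, 6, 13, 14, 5, 3]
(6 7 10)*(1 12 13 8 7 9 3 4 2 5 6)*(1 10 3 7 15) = (1 12 13 8 15)(2 5 6 9 7 3 4) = [0, 12, 5, 4, 2, 6, 9, 3, 15, 7, 10, 11, 13, 8, 14, 1]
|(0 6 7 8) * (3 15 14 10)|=4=|(0 6 7 8)(3 15 14 10)|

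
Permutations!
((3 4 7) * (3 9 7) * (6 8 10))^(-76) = ((3 4)(6 8 10)(7 9))^(-76) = (6 10 8)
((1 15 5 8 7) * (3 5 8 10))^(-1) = (1 7 8 15)(3 10 5)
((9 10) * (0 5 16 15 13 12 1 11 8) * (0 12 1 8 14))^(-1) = ((0 5 16 15 13 1 11 14)(8 12)(9 10))^(-1) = (0 14 11 1 13 15 16 5)(8 12)(9 10)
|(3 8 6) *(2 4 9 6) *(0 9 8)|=|(0 9 6 3)(2 4 8)|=12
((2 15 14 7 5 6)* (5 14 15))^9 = (15)(7 14)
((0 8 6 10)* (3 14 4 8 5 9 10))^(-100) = (14) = ((0 5 9 10)(3 14 4 8 6))^(-100)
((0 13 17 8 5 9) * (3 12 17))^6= ((0 13 3 12 17 8 5 9))^6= (0 5 17 3)(8 12 13 9)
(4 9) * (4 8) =(4 9 8) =[0, 1, 2, 3, 9, 5, 6, 7, 4, 8]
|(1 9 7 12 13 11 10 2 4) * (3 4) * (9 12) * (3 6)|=|(1 12 13 11 10 2 6 3 4)(7 9)|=18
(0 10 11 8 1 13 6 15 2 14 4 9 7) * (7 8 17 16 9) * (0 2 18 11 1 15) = (0 10 1 13 6)(2 14 4 7)(8 15 18 11 17 16 9) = [10, 13, 14, 3, 7, 5, 0, 2, 15, 8, 1, 17, 12, 6, 4, 18, 9, 16, 11]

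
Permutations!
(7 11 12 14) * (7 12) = [0, 1, 2, 3, 4, 5, 6, 11, 8, 9, 10, 7, 14, 13, 12] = (7 11)(12 14)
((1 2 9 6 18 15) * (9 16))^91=((1 2 16 9 6 18 15))^91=(18)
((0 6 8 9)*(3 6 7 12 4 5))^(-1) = ((0 7 12 4 5 3 6 8 9))^(-1) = (0 9 8 6 3 5 4 12 7)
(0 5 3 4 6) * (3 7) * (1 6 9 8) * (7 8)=[5, 6, 2, 4, 9, 8, 0, 3, 1, 7]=(0 5 8 1 6)(3 4 9 7)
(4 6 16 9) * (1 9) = (1 9 4 6 16) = [0, 9, 2, 3, 6, 5, 16, 7, 8, 4, 10, 11, 12, 13, 14, 15, 1]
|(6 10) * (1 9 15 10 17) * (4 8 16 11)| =|(1 9 15 10 6 17)(4 8 16 11)| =12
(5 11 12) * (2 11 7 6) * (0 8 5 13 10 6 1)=(0 8 5 7 1)(2 11 12 13 10 6)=[8, 0, 11, 3, 4, 7, 2, 1, 5, 9, 6, 12, 13, 10]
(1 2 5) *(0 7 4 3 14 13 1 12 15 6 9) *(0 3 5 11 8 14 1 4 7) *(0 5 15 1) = (0 5 12 1 2 11 8 14 13 4 15 6 9 3) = [5, 2, 11, 0, 15, 12, 9, 7, 14, 3, 10, 8, 1, 4, 13, 6]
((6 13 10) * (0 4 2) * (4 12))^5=((0 12 4 2)(6 13 10))^5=(0 12 4 2)(6 10 13)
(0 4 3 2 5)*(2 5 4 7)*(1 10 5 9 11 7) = (0 1 10 5)(2 4 3 9 11 7) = [1, 10, 4, 9, 3, 0, 6, 2, 8, 11, 5, 7]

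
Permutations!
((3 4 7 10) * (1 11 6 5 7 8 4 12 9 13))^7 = (1 12 7 11 9 10 6 13 3 5)(4 8)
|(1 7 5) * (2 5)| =4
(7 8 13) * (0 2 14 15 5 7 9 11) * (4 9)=(0 2 14 15 5 7 8 13 4 9 11)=[2, 1, 14, 3, 9, 7, 6, 8, 13, 11, 10, 0, 12, 4, 15, 5]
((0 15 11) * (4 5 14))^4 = ((0 15 11)(4 5 14))^4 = (0 15 11)(4 5 14)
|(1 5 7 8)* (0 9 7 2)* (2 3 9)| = 6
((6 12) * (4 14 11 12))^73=(4 12 14 6 11)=((4 14 11 12 6))^73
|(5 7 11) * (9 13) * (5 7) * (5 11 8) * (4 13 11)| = 7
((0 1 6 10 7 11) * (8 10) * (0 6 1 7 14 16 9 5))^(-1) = (0 5 9 16 14 10 8 6 11 7)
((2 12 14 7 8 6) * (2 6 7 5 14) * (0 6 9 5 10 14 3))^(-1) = (0 3 5 9 6)(2 12)(7 8)(10 14)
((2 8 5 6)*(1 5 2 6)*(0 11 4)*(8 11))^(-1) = ((0 8 2 11 4)(1 5))^(-1) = (0 4 11 2 8)(1 5)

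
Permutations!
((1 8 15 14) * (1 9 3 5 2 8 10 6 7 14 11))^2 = ((1 10 6 7 14 9 3 5 2 8 15 11))^2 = (1 6 14 3 2 15)(5 8 11 10 7 9)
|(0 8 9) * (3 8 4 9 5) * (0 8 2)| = |(0 4 9 8 5 3 2)| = 7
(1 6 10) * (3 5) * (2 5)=(1 6 10)(2 5 3)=[0, 6, 5, 2, 4, 3, 10, 7, 8, 9, 1]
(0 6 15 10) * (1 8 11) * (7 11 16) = (0 6 15 10)(1 8 16 7 11) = [6, 8, 2, 3, 4, 5, 15, 11, 16, 9, 0, 1, 12, 13, 14, 10, 7]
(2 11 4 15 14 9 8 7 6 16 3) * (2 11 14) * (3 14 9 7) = (2 9 8 3 11 4 15)(6 16 14 7) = [0, 1, 9, 11, 15, 5, 16, 6, 3, 8, 10, 4, 12, 13, 7, 2, 14]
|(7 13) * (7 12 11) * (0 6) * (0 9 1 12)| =|(0 6 9 1 12 11 7 13)| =8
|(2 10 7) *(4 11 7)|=5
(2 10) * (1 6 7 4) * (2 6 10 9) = (1 10 6 7 4)(2 9) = [0, 10, 9, 3, 1, 5, 7, 4, 8, 2, 6]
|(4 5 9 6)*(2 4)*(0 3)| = 10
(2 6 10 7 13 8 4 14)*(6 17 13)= (2 17 13 8 4 14)(6 10 7)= [0, 1, 17, 3, 14, 5, 10, 6, 4, 9, 7, 11, 12, 8, 2, 15, 16, 13]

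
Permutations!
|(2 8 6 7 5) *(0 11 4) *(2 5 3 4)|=|(0 11 2 8 6 7 3 4)|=8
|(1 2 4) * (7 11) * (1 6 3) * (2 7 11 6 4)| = 4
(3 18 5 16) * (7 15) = (3 18 5 16)(7 15) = [0, 1, 2, 18, 4, 16, 6, 15, 8, 9, 10, 11, 12, 13, 14, 7, 3, 17, 5]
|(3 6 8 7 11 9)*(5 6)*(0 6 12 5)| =|(0 6 8 7 11 9 3)(5 12)| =14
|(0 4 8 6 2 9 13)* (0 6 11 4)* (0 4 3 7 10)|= 28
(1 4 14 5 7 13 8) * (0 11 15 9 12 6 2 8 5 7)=(0 11 15 9 12 6 2 8 1 4 14 7 13 5)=[11, 4, 8, 3, 14, 0, 2, 13, 1, 12, 10, 15, 6, 5, 7, 9]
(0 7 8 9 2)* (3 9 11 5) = (0 7 8 11 5 3 9 2) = [7, 1, 0, 9, 4, 3, 6, 8, 11, 2, 10, 5]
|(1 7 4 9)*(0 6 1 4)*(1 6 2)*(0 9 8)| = 7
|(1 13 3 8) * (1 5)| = |(1 13 3 8 5)| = 5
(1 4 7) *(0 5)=(0 5)(1 4 7)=[5, 4, 2, 3, 7, 0, 6, 1]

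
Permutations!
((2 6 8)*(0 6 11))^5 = ((0 6 8 2 11))^5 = (11)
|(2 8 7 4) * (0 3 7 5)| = |(0 3 7 4 2 8 5)| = 7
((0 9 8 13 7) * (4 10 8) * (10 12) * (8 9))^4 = (13)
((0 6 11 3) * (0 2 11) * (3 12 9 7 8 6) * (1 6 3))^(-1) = ((0 1 6)(2 11 12 9 7 8 3))^(-1) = (0 6 1)(2 3 8 7 9 12 11)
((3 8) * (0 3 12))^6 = ((0 3 8 12))^6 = (0 8)(3 12)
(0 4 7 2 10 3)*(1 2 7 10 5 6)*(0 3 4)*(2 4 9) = [0, 4, 5, 3, 10, 6, 1, 7, 8, 2, 9] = (1 4 10 9 2 5 6)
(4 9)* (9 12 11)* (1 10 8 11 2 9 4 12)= (1 10 8 11 4)(2 9 12)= [0, 10, 9, 3, 1, 5, 6, 7, 11, 12, 8, 4, 2]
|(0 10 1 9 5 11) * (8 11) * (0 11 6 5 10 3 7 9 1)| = |(11)(0 3 7 9 10)(5 8 6)| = 15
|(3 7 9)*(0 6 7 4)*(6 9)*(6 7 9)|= |(0 6 9 3 4)|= 5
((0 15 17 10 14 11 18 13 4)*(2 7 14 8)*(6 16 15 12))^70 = (0 14 17)(2 16 13)(4 7 15)(6 18 8)(10 12 11)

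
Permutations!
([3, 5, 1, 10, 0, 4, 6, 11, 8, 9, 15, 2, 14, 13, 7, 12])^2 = (0 10 12 7 2 5)(1 4 3 15 14 11)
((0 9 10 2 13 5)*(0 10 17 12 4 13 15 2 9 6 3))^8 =((0 6 3)(2 15)(4 13 5 10 9 17 12))^8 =(0 3 6)(4 13 5 10 9 17 12)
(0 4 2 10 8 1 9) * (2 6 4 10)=(0 10 8 1 9)(4 6)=[10, 9, 2, 3, 6, 5, 4, 7, 1, 0, 8]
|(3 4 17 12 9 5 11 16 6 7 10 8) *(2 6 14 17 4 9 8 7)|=|(2 6)(3 9 5 11 16 14 17 12 8)(7 10)|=18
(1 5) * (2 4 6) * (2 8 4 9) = (1 5)(2 9)(4 6 8) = [0, 5, 9, 3, 6, 1, 8, 7, 4, 2]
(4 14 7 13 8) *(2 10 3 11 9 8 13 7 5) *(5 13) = (2 10 3 11 9 8 4 14 13 5) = [0, 1, 10, 11, 14, 2, 6, 7, 4, 8, 3, 9, 12, 5, 13]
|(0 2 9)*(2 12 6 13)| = 6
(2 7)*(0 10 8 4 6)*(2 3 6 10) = (0 2 7 3 6)(4 10 8) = [2, 1, 7, 6, 10, 5, 0, 3, 4, 9, 8]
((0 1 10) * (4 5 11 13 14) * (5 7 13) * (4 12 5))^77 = (14)(0 10 1)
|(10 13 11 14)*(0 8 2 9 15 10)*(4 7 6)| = 9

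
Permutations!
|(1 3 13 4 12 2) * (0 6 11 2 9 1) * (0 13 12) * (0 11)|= |(0 6)(1 3 12 9)(2 13 4 11)|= 4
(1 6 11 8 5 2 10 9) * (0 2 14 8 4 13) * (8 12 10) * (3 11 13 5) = (0 2 8 3 11 4 5 14 12 10 9 1 6 13) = [2, 6, 8, 11, 5, 14, 13, 7, 3, 1, 9, 4, 10, 0, 12]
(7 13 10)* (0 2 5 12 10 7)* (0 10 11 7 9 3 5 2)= (3 5 12 11 7 13 9)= [0, 1, 2, 5, 4, 12, 6, 13, 8, 3, 10, 7, 11, 9]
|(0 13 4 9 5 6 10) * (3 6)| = 8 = |(0 13 4 9 5 3 6 10)|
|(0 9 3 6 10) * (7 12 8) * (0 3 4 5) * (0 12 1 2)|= 9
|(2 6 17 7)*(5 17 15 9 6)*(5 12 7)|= 6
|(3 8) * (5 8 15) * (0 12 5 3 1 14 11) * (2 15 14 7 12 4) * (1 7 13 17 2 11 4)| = 20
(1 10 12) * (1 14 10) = (10 12 14) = [0, 1, 2, 3, 4, 5, 6, 7, 8, 9, 12, 11, 14, 13, 10]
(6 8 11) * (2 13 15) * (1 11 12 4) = (1 11 6 8 12 4)(2 13 15) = [0, 11, 13, 3, 1, 5, 8, 7, 12, 9, 10, 6, 4, 15, 14, 2]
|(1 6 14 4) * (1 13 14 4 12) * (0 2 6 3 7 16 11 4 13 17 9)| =14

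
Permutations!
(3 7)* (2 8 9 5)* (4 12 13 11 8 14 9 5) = (2 14 9 4 12 13 11 8 5)(3 7) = [0, 1, 14, 7, 12, 2, 6, 3, 5, 4, 10, 8, 13, 11, 9]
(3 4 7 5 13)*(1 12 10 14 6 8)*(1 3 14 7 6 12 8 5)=[0, 8, 2, 4, 6, 13, 5, 1, 3, 9, 7, 11, 10, 14, 12]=(1 8 3 4 6 5 13 14 12 10 7)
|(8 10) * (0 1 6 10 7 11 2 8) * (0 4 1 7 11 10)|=6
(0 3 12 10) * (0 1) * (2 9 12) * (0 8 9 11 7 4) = (0 3 2 11 7 4)(1 8 9 12 10) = [3, 8, 11, 2, 0, 5, 6, 4, 9, 12, 1, 7, 10]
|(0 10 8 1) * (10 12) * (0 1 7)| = |(0 12 10 8 7)| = 5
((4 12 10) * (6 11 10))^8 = (4 11 12 10 6)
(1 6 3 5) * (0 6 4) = (0 6 3 5 1 4) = [6, 4, 2, 5, 0, 1, 3]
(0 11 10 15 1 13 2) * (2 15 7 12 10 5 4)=(0 11 5 4 2)(1 13 15)(7 12 10)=[11, 13, 0, 3, 2, 4, 6, 12, 8, 9, 7, 5, 10, 15, 14, 1]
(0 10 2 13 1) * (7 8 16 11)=[10, 0, 13, 3, 4, 5, 6, 8, 16, 9, 2, 7, 12, 1, 14, 15, 11]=(0 10 2 13 1)(7 8 16 11)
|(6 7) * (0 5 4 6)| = |(0 5 4 6 7)| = 5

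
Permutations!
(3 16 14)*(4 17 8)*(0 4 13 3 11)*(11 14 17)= (0 4 11)(3 16 17 8 13)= [4, 1, 2, 16, 11, 5, 6, 7, 13, 9, 10, 0, 12, 3, 14, 15, 17, 8]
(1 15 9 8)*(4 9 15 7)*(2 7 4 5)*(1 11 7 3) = (15)(1 4 9 8 11 7 5 2 3) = [0, 4, 3, 1, 9, 2, 6, 5, 11, 8, 10, 7, 12, 13, 14, 15]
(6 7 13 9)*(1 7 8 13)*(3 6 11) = (1 7)(3 6 8 13 9 11) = [0, 7, 2, 6, 4, 5, 8, 1, 13, 11, 10, 3, 12, 9]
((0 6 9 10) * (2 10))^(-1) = (0 10 2 9 6) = ((0 6 9 2 10))^(-1)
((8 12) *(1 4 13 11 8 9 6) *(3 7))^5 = (1 12 13 6 8 4 9 11)(3 7) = ((1 4 13 11 8 12 9 6)(3 7))^5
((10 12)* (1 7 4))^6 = (12)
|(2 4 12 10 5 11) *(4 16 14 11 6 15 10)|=|(2 16 14 11)(4 12)(5 6 15 10)|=4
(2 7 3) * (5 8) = (2 7 3)(5 8) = [0, 1, 7, 2, 4, 8, 6, 3, 5]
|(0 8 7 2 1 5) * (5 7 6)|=|(0 8 6 5)(1 7 2)|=12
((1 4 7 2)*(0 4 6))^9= ((0 4 7 2 1 6))^9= (0 2)(1 4)(6 7)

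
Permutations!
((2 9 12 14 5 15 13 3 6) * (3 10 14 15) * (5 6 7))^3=((2 9 12 15 13 10 14 6)(3 7 5))^3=(2 15 14 9 13 6 12 10)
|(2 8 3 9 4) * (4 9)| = 4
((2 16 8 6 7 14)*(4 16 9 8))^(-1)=((2 9 8 6 7 14)(4 16))^(-1)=(2 14 7 6 8 9)(4 16)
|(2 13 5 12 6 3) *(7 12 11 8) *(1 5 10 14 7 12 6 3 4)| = |(1 5 11 8 12 3 2 13 10 14 7 6 4)| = 13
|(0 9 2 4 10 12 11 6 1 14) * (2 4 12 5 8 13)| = 13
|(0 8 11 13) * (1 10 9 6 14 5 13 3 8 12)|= |(0 12 1 10 9 6 14 5 13)(3 8 11)|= 9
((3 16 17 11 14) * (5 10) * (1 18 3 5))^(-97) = ((1 18 3 16 17 11 14 5 10))^(-97) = (1 3 17 14 10 18 16 11 5)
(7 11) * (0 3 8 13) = (0 3 8 13)(7 11) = [3, 1, 2, 8, 4, 5, 6, 11, 13, 9, 10, 7, 12, 0]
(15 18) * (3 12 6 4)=[0, 1, 2, 12, 3, 5, 4, 7, 8, 9, 10, 11, 6, 13, 14, 18, 16, 17, 15]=(3 12 6 4)(15 18)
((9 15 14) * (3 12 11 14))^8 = (3 11 9)(12 14 15)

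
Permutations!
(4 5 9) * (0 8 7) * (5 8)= [5, 1, 2, 3, 8, 9, 6, 0, 7, 4]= (0 5 9 4 8 7)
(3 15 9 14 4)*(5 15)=(3 5 15 9 14 4)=[0, 1, 2, 5, 3, 15, 6, 7, 8, 14, 10, 11, 12, 13, 4, 9]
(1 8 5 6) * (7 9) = (1 8 5 6)(7 9) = [0, 8, 2, 3, 4, 6, 1, 9, 5, 7]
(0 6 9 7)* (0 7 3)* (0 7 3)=(0 6 9)(3 7)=[6, 1, 2, 7, 4, 5, 9, 3, 8, 0]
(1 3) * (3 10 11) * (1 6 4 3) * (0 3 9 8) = (0 3 6 4 9 8)(1 10 11) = [3, 10, 2, 6, 9, 5, 4, 7, 0, 8, 11, 1]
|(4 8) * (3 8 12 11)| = |(3 8 4 12 11)| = 5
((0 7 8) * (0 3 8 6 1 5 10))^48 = (10)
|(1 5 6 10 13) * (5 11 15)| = 7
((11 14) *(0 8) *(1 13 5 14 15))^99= (0 8)(1 14)(5 15)(11 13)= ((0 8)(1 13 5 14 11 15))^99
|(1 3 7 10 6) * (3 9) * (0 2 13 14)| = |(0 2 13 14)(1 9 3 7 10 6)| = 12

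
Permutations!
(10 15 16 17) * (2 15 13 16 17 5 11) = [0, 1, 15, 3, 4, 11, 6, 7, 8, 9, 13, 2, 12, 16, 14, 17, 5, 10] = (2 15 17 10 13 16 5 11)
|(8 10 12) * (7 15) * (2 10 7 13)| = |(2 10 12 8 7 15 13)| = 7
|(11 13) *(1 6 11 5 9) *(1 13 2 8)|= 15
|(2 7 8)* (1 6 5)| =|(1 6 5)(2 7 8)| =3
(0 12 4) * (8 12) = (0 8 12 4) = [8, 1, 2, 3, 0, 5, 6, 7, 12, 9, 10, 11, 4]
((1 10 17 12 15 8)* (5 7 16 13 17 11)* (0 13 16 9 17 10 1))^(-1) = (0 8 15 12 17 9 7 5 11 10 13)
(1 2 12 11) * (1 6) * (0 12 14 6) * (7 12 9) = (0 9 7 12 11)(1 2 14 6) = [9, 2, 14, 3, 4, 5, 1, 12, 8, 7, 10, 0, 11, 13, 6]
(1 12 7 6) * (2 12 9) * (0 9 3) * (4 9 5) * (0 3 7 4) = (0 5)(1 7 6)(2 12 4 9) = [5, 7, 12, 3, 9, 0, 1, 6, 8, 2, 10, 11, 4]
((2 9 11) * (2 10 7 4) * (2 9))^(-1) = ((4 9 11 10 7))^(-1) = (4 7 10 11 9)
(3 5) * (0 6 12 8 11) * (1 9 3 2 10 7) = (0 6 12 8 11)(1 9 3 5 2 10 7) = [6, 9, 10, 5, 4, 2, 12, 1, 11, 3, 7, 0, 8]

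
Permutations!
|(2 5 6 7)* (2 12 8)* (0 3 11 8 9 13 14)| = 12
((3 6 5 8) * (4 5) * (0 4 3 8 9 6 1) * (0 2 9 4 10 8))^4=((0 10 8)(1 2 9 6 3)(4 5))^4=(0 10 8)(1 3 6 9 2)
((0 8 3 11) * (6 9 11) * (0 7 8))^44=(3 9 7)(6 11 8)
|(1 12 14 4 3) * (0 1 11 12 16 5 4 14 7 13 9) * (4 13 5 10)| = |(0 1 16 10 4 3 11 12 7 5 13 9)| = 12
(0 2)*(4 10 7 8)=(0 2)(4 10 7 8)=[2, 1, 0, 3, 10, 5, 6, 8, 4, 9, 7]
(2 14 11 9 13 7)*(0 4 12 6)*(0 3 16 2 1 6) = (0 4 12)(1 6 3 16 2 14 11 9 13 7) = [4, 6, 14, 16, 12, 5, 3, 1, 8, 13, 10, 9, 0, 7, 11, 15, 2]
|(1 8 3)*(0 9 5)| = 3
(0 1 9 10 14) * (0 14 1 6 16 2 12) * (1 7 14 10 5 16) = (0 6 1 9 5 16 2 12)(7 14 10) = [6, 9, 12, 3, 4, 16, 1, 14, 8, 5, 7, 11, 0, 13, 10, 15, 2]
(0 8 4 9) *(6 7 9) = (0 8 4 6 7 9) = [8, 1, 2, 3, 6, 5, 7, 9, 4, 0]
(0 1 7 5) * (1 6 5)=[6, 7, 2, 3, 4, 0, 5, 1]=(0 6 5)(1 7)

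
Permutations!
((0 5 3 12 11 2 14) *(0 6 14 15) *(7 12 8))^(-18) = ((0 5 3 8 7 12 11 2 15)(6 14))^(-18) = (15)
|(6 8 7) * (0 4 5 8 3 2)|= |(0 4 5 8 7 6 3 2)|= 8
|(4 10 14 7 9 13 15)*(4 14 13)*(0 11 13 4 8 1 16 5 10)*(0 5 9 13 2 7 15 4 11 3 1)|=42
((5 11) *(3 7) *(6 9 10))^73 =(3 7)(5 11)(6 9 10)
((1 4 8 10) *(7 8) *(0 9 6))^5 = (10)(0 6 9) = ((0 9 6)(1 4 7 8 10))^5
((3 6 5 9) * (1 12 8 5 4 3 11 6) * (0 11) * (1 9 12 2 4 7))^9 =((0 11 6 7 1 2 4 3 9)(5 12 8))^9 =(12)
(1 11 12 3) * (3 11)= (1 3)(11 12)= [0, 3, 2, 1, 4, 5, 6, 7, 8, 9, 10, 12, 11]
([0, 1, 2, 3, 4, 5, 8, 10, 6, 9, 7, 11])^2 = (11)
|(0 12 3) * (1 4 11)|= |(0 12 3)(1 4 11)|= 3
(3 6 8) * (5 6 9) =[0, 1, 2, 9, 4, 6, 8, 7, 3, 5] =(3 9 5 6 8)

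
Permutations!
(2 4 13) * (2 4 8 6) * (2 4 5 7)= (2 8 6 4 13 5 7)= [0, 1, 8, 3, 13, 7, 4, 2, 6, 9, 10, 11, 12, 5]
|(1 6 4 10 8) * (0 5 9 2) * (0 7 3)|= 30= |(0 5 9 2 7 3)(1 6 4 10 8)|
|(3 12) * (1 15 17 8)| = |(1 15 17 8)(3 12)| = 4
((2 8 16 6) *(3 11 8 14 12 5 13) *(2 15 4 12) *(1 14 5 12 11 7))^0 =((1 14 2 5 13 3 7)(4 11 8 16 6 15))^0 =(16)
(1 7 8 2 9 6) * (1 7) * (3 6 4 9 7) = (2 7 8)(3 6)(4 9) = [0, 1, 7, 6, 9, 5, 3, 8, 2, 4]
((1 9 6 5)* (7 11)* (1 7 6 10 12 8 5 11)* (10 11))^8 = ((1 9 11 6 10 12 8 5 7))^8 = (1 7 5 8 12 10 6 11 9)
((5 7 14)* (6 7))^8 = (14)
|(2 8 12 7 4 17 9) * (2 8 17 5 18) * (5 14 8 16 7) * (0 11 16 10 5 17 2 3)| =|(0 11 16 7 4 14 8 12 17 9 10 5 18 3)| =14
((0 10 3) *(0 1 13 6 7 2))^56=(13)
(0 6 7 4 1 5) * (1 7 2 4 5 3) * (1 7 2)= (0 6 1 3 7 5)(2 4)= [6, 3, 4, 7, 2, 0, 1, 5]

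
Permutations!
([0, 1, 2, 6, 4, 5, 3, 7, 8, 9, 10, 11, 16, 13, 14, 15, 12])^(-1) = [0, 1, 2, 6, 4, 5, 3, 7, 8, 9, 10, 11, 16, 13, 14, 15, 12]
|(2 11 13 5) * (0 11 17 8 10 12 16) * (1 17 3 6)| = |(0 11 13 5 2 3 6 1 17 8 10 12 16)| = 13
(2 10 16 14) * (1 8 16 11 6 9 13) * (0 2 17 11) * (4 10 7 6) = (0 2 7 6 9 13 1 8 16 14 17 11 4 10) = [2, 8, 7, 3, 10, 5, 9, 6, 16, 13, 0, 4, 12, 1, 17, 15, 14, 11]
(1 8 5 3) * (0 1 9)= [1, 8, 2, 9, 4, 3, 6, 7, 5, 0]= (0 1 8 5 3 9)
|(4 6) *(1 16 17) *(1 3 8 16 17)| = 10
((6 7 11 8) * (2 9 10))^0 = ((2 9 10)(6 7 11 8))^0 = (11)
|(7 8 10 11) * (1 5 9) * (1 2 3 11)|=9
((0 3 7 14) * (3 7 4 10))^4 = ((0 7 14)(3 4 10))^4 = (0 7 14)(3 4 10)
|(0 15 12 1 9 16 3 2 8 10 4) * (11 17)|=22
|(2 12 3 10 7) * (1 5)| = 10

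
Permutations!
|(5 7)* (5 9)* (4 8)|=6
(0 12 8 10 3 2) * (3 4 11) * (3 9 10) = (0 12 8 3 2)(4 11 9 10) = [12, 1, 0, 2, 11, 5, 6, 7, 3, 10, 4, 9, 8]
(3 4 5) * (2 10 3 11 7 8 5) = [0, 1, 10, 4, 2, 11, 6, 8, 5, 9, 3, 7] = (2 10 3 4)(5 11 7 8)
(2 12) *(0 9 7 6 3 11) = (0 9 7 6 3 11)(2 12) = [9, 1, 12, 11, 4, 5, 3, 6, 8, 7, 10, 0, 2]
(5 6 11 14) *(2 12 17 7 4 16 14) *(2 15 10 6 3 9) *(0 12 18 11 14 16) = (0 12 17 7 4)(2 18 11 15 10 6 14 5 3 9) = [12, 1, 18, 9, 0, 3, 14, 4, 8, 2, 6, 15, 17, 13, 5, 10, 16, 7, 11]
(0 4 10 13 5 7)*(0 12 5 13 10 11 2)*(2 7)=(13)(0 4 11 7 12 5 2)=[4, 1, 0, 3, 11, 2, 6, 12, 8, 9, 10, 7, 5, 13]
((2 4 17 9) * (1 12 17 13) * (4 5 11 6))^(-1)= ((1 12 17 9 2 5 11 6 4 13))^(-1)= (1 13 4 6 11 5 2 9 17 12)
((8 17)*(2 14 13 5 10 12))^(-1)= (2 12 10 5 13 14)(8 17)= ((2 14 13 5 10 12)(8 17))^(-1)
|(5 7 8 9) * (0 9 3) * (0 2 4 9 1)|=|(0 1)(2 4 9 5 7 8 3)|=14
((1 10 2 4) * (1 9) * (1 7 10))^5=(10)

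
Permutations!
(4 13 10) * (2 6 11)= (2 6 11)(4 13 10)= [0, 1, 6, 3, 13, 5, 11, 7, 8, 9, 4, 2, 12, 10]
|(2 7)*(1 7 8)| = |(1 7 2 8)| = 4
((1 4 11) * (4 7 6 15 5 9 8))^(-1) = (1 11 4 8 9 5 15 6 7)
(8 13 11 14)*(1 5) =(1 5)(8 13 11 14) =[0, 5, 2, 3, 4, 1, 6, 7, 13, 9, 10, 14, 12, 11, 8]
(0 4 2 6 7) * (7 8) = (0 4 2 6 8 7) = [4, 1, 6, 3, 2, 5, 8, 0, 7]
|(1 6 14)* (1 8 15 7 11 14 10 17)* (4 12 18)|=|(1 6 10 17)(4 12 18)(7 11 14 8 15)|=60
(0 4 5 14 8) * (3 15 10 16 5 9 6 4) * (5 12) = (0 3 15 10 16 12 5 14 8)(4 9 6) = [3, 1, 2, 15, 9, 14, 4, 7, 0, 6, 16, 11, 5, 13, 8, 10, 12]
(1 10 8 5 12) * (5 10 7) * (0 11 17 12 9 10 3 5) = (0 11 17 12 1 7)(3 5 9 10 8) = [11, 7, 2, 5, 4, 9, 6, 0, 3, 10, 8, 17, 1, 13, 14, 15, 16, 12]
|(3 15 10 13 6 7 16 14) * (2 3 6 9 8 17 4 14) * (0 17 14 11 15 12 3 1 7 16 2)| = 12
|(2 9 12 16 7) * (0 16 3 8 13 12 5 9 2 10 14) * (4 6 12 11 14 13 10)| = 12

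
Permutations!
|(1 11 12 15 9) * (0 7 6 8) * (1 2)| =12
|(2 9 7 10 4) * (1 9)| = |(1 9 7 10 4 2)| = 6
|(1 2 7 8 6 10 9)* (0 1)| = |(0 1 2 7 8 6 10 9)| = 8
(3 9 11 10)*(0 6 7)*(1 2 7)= (0 6 1 2 7)(3 9 11 10)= [6, 2, 7, 9, 4, 5, 1, 0, 8, 11, 3, 10]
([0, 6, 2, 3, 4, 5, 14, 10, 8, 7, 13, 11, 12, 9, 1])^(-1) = [0, 14, 2, 3, 4, 5, 1, 9, 8, 13, 7, 11, 12, 10, 6]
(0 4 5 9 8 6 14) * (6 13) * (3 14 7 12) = (0 4 5 9 8 13 6 7 12 3 14) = [4, 1, 2, 14, 5, 9, 7, 12, 13, 8, 10, 11, 3, 6, 0]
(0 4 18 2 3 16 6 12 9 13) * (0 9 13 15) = (0 4 18 2 3 16 6 12 13 9 15) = [4, 1, 3, 16, 18, 5, 12, 7, 8, 15, 10, 11, 13, 9, 14, 0, 6, 17, 2]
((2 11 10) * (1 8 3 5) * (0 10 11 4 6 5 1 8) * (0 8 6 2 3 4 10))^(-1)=((11)(1 8 4 2 10 3)(5 6))^(-1)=(11)(1 3 10 2 4 8)(5 6)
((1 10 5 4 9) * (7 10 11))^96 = (1 4 10 11 9 5 7)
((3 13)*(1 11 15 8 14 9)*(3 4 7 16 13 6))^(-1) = (1 9 14 8 15 11)(3 6)(4 13 16 7)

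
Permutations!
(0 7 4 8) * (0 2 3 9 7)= (2 3 9 7 4 8)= [0, 1, 3, 9, 8, 5, 6, 4, 2, 7]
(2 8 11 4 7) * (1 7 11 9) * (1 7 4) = [0, 4, 8, 3, 11, 5, 6, 2, 9, 7, 10, 1] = (1 4 11)(2 8 9 7)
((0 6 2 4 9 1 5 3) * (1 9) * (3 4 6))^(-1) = (9)(0 3)(1 4 5)(2 6)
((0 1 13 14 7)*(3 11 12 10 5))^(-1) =(0 7 14 13 1)(3 5 10 12 11)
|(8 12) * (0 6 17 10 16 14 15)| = |(0 6 17 10 16 14 15)(8 12)| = 14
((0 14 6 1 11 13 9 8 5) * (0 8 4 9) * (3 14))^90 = ((0 3 14 6 1 11 13)(4 9)(5 8))^90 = (0 13 11 1 6 14 3)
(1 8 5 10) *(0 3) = (0 3)(1 8 5 10) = [3, 8, 2, 0, 4, 10, 6, 7, 5, 9, 1]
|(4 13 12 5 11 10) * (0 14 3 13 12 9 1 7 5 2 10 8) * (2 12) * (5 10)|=|(0 14 3 13 9 1 7 10 4 2 5 11 8)|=13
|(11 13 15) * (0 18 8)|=3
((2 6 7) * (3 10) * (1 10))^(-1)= ((1 10 3)(2 6 7))^(-1)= (1 3 10)(2 7 6)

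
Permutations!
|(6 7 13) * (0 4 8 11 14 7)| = 8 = |(0 4 8 11 14 7 13 6)|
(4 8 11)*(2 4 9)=(2 4 8 11 9)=[0, 1, 4, 3, 8, 5, 6, 7, 11, 2, 10, 9]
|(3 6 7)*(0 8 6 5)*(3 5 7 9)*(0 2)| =|(0 8 6 9 3 7 5 2)| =8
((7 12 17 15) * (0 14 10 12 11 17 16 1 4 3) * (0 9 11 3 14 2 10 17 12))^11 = (17)(0 10 2)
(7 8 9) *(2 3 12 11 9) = (2 3 12 11 9 7 8) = [0, 1, 3, 12, 4, 5, 6, 8, 2, 7, 10, 9, 11]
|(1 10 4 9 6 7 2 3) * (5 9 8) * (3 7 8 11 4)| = 12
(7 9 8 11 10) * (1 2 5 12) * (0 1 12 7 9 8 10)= [1, 2, 5, 3, 4, 7, 6, 8, 11, 10, 9, 0, 12]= (12)(0 1 2 5 7 8 11)(9 10)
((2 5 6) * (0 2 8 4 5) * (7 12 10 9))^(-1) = (0 2)(4 8 6 5)(7 9 10 12)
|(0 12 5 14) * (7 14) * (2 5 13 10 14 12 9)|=9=|(0 9 2 5 7 12 13 10 14)|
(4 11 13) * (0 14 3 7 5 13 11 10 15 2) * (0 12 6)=[14, 1, 12, 7, 10, 13, 0, 5, 8, 9, 15, 11, 6, 4, 3, 2]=(0 14 3 7 5 13 4 10 15 2 12 6)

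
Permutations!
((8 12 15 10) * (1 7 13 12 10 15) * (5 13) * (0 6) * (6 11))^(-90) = (15)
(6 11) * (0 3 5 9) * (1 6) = (0 3 5 9)(1 6 11) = [3, 6, 2, 5, 4, 9, 11, 7, 8, 0, 10, 1]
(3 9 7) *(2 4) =(2 4)(3 9 7) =[0, 1, 4, 9, 2, 5, 6, 3, 8, 7]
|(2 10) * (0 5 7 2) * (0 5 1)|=|(0 1)(2 10 5 7)|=4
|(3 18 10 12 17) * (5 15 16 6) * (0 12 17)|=|(0 12)(3 18 10 17)(5 15 16 6)|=4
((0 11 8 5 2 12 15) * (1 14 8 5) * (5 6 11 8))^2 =((0 8 1 14 5 2 12 15)(6 11))^2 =(0 1 5 12)(2 15 8 14)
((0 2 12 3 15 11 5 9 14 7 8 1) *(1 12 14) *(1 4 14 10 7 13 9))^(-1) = (0 1 5 11 15 3 12 8 7 10 2)(4 9 13 14)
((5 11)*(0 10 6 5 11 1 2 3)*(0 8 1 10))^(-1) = ((11)(1 2 3 8)(5 10 6))^(-1) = (11)(1 8 3 2)(5 6 10)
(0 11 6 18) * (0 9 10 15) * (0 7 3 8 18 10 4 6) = (0 11)(3 8 18 9 4 6 10 15 7) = [11, 1, 2, 8, 6, 5, 10, 3, 18, 4, 15, 0, 12, 13, 14, 7, 16, 17, 9]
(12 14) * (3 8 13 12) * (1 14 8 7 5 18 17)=[0, 14, 2, 7, 4, 18, 6, 5, 13, 9, 10, 11, 8, 12, 3, 15, 16, 1, 17]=(1 14 3 7 5 18 17)(8 13 12)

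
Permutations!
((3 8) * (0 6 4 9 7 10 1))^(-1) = ((0 6 4 9 7 10 1)(3 8))^(-1) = (0 1 10 7 9 4 6)(3 8)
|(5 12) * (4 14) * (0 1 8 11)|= |(0 1 8 11)(4 14)(5 12)|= 4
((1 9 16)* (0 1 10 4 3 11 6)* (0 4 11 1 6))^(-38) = ((0 6 4 3 1 9 16 10 11))^(-38) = (0 10 9 3 6 11 16 1 4)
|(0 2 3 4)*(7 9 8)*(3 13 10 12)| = |(0 2 13 10 12 3 4)(7 9 8)| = 21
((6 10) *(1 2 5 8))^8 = ((1 2 5 8)(6 10))^8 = (10)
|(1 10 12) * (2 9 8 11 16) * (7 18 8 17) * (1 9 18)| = |(1 10 12 9 17 7)(2 18 8 11 16)| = 30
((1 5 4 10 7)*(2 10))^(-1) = ((1 5 4 2 10 7))^(-1) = (1 7 10 2 4 5)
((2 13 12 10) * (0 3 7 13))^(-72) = ((0 3 7 13 12 10 2))^(-72) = (0 10 13 3 2 12 7)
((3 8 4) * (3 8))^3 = (4 8)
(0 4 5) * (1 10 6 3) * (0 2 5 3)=(0 4 3 1 10 6)(2 5)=[4, 10, 5, 1, 3, 2, 0, 7, 8, 9, 6]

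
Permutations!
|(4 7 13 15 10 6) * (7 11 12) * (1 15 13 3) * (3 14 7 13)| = 18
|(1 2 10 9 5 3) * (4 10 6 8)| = |(1 2 6 8 4 10 9 5 3)| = 9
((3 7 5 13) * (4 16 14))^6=(16)(3 5)(7 13)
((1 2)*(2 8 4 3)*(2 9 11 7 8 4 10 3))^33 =((1 4 2)(3 9 11 7 8 10))^33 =(3 7)(8 9)(10 11)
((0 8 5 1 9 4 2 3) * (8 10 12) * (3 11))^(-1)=(0 3 11 2 4 9 1 5 8 12 10)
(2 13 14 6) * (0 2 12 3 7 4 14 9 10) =[2, 1, 13, 7, 14, 5, 12, 4, 8, 10, 0, 11, 3, 9, 6] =(0 2 13 9 10)(3 7 4 14 6 12)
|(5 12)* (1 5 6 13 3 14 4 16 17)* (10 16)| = 11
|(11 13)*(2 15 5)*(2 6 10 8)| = 6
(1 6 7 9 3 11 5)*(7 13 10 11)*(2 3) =[0, 6, 3, 7, 4, 1, 13, 9, 8, 2, 11, 5, 12, 10] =(1 6 13 10 11 5)(2 3 7 9)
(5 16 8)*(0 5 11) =[5, 1, 2, 3, 4, 16, 6, 7, 11, 9, 10, 0, 12, 13, 14, 15, 8] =(0 5 16 8 11)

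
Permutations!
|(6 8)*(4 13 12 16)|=|(4 13 12 16)(6 8)|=4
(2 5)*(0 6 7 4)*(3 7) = [6, 1, 5, 7, 0, 2, 3, 4] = (0 6 3 7 4)(2 5)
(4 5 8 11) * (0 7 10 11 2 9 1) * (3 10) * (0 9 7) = (1 9)(2 7 3 10 11 4 5 8) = [0, 9, 7, 10, 5, 8, 6, 3, 2, 1, 11, 4]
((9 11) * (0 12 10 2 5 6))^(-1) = (0 6 5 2 10 12)(9 11)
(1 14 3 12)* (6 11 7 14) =(1 6 11 7 14 3 12) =[0, 6, 2, 12, 4, 5, 11, 14, 8, 9, 10, 7, 1, 13, 3]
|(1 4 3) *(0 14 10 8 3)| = |(0 14 10 8 3 1 4)| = 7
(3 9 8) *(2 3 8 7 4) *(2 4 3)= [0, 1, 2, 9, 4, 5, 6, 3, 8, 7]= (3 9 7)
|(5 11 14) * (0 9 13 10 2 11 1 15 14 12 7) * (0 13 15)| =|(0 9 15 14 5 1)(2 11 12 7 13 10)| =6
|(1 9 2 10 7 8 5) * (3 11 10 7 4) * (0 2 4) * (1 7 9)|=|(0 2 9 4 3 11 10)(5 7 8)|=21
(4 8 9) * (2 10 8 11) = [0, 1, 10, 3, 11, 5, 6, 7, 9, 4, 8, 2] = (2 10 8 9 4 11)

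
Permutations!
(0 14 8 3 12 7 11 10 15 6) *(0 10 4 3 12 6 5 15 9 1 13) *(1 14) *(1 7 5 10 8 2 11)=(0 7 1 13)(2 11 4 3 6 8 12 5 15 10 9 14)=[7, 13, 11, 6, 3, 15, 8, 1, 12, 14, 9, 4, 5, 0, 2, 10]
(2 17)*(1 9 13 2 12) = (1 9 13 2 17 12) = [0, 9, 17, 3, 4, 5, 6, 7, 8, 13, 10, 11, 1, 2, 14, 15, 16, 12]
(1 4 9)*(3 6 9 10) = (1 4 10 3 6 9) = [0, 4, 2, 6, 10, 5, 9, 7, 8, 1, 3]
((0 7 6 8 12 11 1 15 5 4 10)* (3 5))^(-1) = ((0 7 6 8 12 11 1 15 3 5 4 10))^(-1) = (0 10 4 5 3 15 1 11 12 8 6 7)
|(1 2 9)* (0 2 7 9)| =6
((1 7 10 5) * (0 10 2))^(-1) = (0 2 7 1 5 10)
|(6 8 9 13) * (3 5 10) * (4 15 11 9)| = |(3 5 10)(4 15 11 9 13 6 8)| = 21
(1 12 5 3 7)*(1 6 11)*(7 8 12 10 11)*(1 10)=(3 8 12 5)(6 7)(10 11)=[0, 1, 2, 8, 4, 3, 7, 6, 12, 9, 11, 10, 5]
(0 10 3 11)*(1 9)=(0 10 3 11)(1 9)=[10, 9, 2, 11, 4, 5, 6, 7, 8, 1, 3, 0]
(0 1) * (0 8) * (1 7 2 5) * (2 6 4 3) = [7, 8, 5, 2, 3, 1, 4, 6, 0] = (0 7 6 4 3 2 5 1 8)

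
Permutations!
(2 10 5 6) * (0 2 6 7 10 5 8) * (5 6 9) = (0 2 6 9 5 7 10 8) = [2, 1, 6, 3, 4, 7, 9, 10, 0, 5, 8]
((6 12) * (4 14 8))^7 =(4 14 8)(6 12)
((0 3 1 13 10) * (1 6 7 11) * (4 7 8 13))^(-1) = ((0 3 6 8 13 10)(1 4 7 11))^(-1) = (0 10 13 8 6 3)(1 11 7 4)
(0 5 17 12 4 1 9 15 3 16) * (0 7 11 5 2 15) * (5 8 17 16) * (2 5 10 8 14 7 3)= (0 5 16 3 10 8 17 12 4 1 9)(2 15)(7 11 14)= [5, 9, 15, 10, 1, 16, 6, 11, 17, 0, 8, 14, 4, 13, 7, 2, 3, 12]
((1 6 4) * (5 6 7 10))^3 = ((1 7 10 5 6 4))^3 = (1 5)(4 10)(6 7)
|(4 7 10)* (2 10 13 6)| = 6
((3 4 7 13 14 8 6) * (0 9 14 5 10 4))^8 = (0 14 6)(3 9 8)(4 5 7 10 13)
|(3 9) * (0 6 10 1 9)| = |(0 6 10 1 9 3)| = 6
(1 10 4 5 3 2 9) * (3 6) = (1 10 4 5 6 3 2 9) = [0, 10, 9, 2, 5, 6, 3, 7, 8, 1, 4]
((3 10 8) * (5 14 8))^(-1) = (3 8 14 5 10)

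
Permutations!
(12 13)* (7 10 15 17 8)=(7 10 15 17 8)(12 13)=[0, 1, 2, 3, 4, 5, 6, 10, 7, 9, 15, 11, 13, 12, 14, 17, 16, 8]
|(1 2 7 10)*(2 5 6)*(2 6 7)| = 4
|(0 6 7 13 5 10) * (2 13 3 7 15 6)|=10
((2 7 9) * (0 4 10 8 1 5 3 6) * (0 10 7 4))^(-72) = ((1 5 3 6 10 8)(2 4 7 9))^(-72) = (10)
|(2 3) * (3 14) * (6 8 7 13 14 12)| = 8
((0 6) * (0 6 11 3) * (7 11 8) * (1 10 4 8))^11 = (0 4 11 1 8 3 10 7)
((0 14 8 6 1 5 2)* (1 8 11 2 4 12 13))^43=(0 2 11 14)(1 12 5 13 4)(6 8)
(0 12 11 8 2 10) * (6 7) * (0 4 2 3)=[12, 1, 10, 0, 2, 5, 7, 6, 3, 9, 4, 8, 11]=(0 12 11 8 3)(2 10 4)(6 7)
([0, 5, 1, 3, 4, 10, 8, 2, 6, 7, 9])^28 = [0, 7, 9, 3, 4, 2, 6, 10, 8, 5, 1]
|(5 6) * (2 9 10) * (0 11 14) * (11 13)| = 12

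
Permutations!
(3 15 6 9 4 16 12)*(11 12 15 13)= (3 13 11 12)(4 16 15 6 9)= [0, 1, 2, 13, 16, 5, 9, 7, 8, 4, 10, 12, 3, 11, 14, 6, 15]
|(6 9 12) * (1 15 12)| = 5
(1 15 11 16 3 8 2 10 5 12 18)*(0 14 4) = (0 14 4)(1 15 11 16 3 8 2 10 5 12 18) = [14, 15, 10, 8, 0, 12, 6, 7, 2, 9, 5, 16, 18, 13, 4, 11, 3, 17, 1]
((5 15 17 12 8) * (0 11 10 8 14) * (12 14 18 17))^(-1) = (0 14 17 18 12 15 5 8 10 11)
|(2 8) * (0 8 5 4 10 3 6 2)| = |(0 8)(2 5 4 10 3 6)| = 6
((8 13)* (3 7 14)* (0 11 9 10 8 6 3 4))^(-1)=((0 11 9 10 8 13 6 3 7 14 4))^(-1)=(0 4 14 7 3 6 13 8 10 9 11)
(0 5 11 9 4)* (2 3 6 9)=[5, 1, 3, 6, 0, 11, 9, 7, 8, 4, 10, 2]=(0 5 11 2 3 6 9 4)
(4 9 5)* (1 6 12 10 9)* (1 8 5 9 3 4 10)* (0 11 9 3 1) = (0 11 9 3 4 8 5 10 1 6 12) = [11, 6, 2, 4, 8, 10, 12, 7, 5, 3, 1, 9, 0]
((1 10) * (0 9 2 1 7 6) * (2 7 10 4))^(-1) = ((10)(0 9 7 6)(1 4 2))^(-1) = (10)(0 6 7 9)(1 2 4)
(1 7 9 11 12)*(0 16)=(0 16)(1 7 9 11 12)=[16, 7, 2, 3, 4, 5, 6, 9, 8, 11, 10, 12, 1, 13, 14, 15, 0]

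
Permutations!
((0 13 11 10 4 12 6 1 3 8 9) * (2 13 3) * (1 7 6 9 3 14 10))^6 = ((0 14 10 4 12 9)(1 2 13 11)(3 8)(6 7))^6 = (14)(1 13)(2 11)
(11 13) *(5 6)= (5 6)(11 13)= [0, 1, 2, 3, 4, 6, 5, 7, 8, 9, 10, 13, 12, 11]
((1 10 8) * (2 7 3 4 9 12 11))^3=((1 10 8)(2 7 3 4 9 12 11))^3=(2 4 11 3 12 7 9)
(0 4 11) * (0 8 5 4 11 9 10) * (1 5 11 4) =(0 4 9 10)(1 5)(8 11) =[4, 5, 2, 3, 9, 1, 6, 7, 11, 10, 0, 8]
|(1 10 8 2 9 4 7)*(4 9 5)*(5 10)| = 12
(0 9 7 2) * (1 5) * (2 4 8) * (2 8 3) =[9, 5, 0, 2, 3, 1, 6, 4, 8, 7] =(0 9 7 4 3 2)(1 5)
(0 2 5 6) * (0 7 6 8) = [2, 1, 5, 3, 4, 8, 7, 6, 0] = (0 2 5 8)(6 7)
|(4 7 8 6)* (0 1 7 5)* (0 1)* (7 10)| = 7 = |(1 10 7 8 6 4 5)|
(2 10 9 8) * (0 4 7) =(0 4 7)(2 10 9 8) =[4, 1, 10, 3, 7, 5, 6, 0, 2, 8, 9]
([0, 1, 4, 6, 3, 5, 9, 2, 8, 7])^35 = (2 7 9 6 3 4)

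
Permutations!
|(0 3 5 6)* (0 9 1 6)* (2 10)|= |(0 3 5)(1 6 9)(2 10)|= 6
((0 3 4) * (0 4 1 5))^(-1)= (0 5 1 3)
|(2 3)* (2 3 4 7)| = 3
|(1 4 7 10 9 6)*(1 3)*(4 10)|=10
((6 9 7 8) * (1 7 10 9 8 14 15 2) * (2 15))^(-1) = (15)(1 2 14 7)(6 8)(9 10)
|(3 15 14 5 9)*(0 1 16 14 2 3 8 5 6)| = |(0 1 16 14 6)(2 3 15)(5 9 8)| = 15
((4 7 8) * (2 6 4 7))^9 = ((2 6 4)(7 8))^9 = (7 8)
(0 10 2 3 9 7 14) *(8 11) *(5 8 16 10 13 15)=(0 13 15 5 8 11 16 10 2 3 9 7 14)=[13, 1, 3, 9, 4, 8, 6, 14, 11, 7, 2, 16, 12, 15, 0, 5, 10]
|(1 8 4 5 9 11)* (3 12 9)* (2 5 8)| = |(1 2 5 3 12 9 11)(4 8)| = 14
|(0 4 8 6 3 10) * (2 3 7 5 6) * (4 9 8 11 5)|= |(0 9 8 2 3 10)(4 11 5 6 7)|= 30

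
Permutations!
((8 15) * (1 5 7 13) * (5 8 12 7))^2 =(1 15 7)(8 12 13)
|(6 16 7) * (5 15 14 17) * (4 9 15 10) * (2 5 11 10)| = 42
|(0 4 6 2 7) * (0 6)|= 6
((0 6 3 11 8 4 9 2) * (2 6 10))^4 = (0 10 2)(3 9 8)(4 11 6)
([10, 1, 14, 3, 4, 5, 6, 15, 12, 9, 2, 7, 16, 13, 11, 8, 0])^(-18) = [2, 1, 11, 3, 4, 5, 6, 8, 16, 9, 14, 15, 0, 13, 7, 12, 10]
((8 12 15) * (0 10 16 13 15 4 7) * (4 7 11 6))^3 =(0 13 12 10 15 7 16 8)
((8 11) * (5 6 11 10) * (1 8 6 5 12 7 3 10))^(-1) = (1 8)(3 7 12 10)(6 11)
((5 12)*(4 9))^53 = ((4 9)(5 12))^53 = (4 9)(5 12)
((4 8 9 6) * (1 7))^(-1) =(1 7)(4 6 9 8)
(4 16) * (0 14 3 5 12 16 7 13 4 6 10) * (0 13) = (0 14 3 5 12 16 6 10 13 4 7) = [14, 1, 2, 5, 7, 12, 10, 0, 8, 9, 13, 11, 16, 4, 3, 15, 6]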